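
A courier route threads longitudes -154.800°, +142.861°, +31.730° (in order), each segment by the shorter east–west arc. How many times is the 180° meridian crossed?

Leg 1: -154.800° → +142.861°, shortest Δλ = -62.339° (west) — crosses 180°.
Leg 2: +142.861° → +31.730°, shortest Δλ = -111.131° (west) — does not cross 180°.
Total crossings: 1.

1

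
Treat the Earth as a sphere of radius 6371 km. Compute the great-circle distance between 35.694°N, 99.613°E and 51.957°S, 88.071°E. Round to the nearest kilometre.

Δλ = 88.071 − 99.613 = -11.542°.
Δφ = -51.957 − 35.694 = -87.651°.
a = sin²(Δφ/2) + cos φ₁ · cos φ₂ · sin²(Δλ/2) = 0.484567.
c = 2·atan2(√a, √(1−a)) = 1.53993 rad → d = 6371·c ≈ 9810.87 km.

9811 km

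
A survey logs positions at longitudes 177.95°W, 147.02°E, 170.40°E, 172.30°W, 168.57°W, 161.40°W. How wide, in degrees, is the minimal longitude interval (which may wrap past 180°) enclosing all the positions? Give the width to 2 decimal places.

51.58°

Sort the longitudes: -177.95°, -172.30°, -168.57°, -161.40°, +147.02°, +170.40°.
Eastward gaps between consecutive values (wrapping around): 5.65°, 3.73°, 7.17°, 308.42°, 23.38°, 11.65°.
Largest gap = 308.42° ⇒ minimal covering band is its complement: 360° − 308.42° = 51.58°.
Band runs from +147.02° eastward to -161.40°, crossing the antimeridian.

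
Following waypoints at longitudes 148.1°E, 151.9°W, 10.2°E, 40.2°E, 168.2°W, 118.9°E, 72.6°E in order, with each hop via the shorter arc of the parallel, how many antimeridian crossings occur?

3

Leg 1: +148.1° → -151.9°, shortest Δλ = 60.0° (east) — crosses 180°.
Leg 2: -151.9° → +10.2°, shortest Δλ = 162.1° (east) — does not cross 180°.
Leg 3: +10.2° → +40.2°, shortest Δλ = 30.0° (east) — does not cross 180°.
Leg 4: +40.2° → -168.2°, shortest Δλ = 151.6° (east) — crosses 180°.
Leg 5: -168.2° → +118.9°, shortest Δλ = -72.9° (west) — crosses 180°.
Leg 6: +118.9° → +72.6°, shortest Δλ = -46.3° (west) — does not cross 180°.
Total crossings: 3.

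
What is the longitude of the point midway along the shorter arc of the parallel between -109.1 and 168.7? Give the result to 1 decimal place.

Signed shortest Δλ from -109.1° to +168.7° is -82.2°.
Midpoint longitude = -109.1° + (-82.2°)/2 = -109.1° − 41.1° = -150.2°.
(The naïve average (-109.1 + +168.7)/2 = 29.8° is on the wrong side of the globe.)

-150.2°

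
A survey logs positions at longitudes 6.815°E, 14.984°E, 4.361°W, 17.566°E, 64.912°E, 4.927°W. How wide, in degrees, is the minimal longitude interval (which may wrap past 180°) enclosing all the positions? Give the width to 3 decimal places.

69.839°

Sort the longitudes: -4.927°, -4.361°, +6.815°, +14.984°, +17.566°, +64.912°.
Eastward gaps between consecutive values (wrapping around): 0.566°, 11.176°, 8.169°, 2.582°, 47.346°, 290.161°.
Largest gap = 290.161° ⇒ minimal covering band is its complement: 360° − 290.161° = 69.839°.
Band runs from -4.927° eastward to +64.912°.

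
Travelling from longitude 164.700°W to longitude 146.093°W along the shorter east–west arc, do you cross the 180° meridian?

No

Signed shortest Δλ = ((-146.093 − -164.700 + 180) mod 360) − 180 = 18.607°.
Going east by 18.607° from -164.700° reaches -146.093° without touching 180°.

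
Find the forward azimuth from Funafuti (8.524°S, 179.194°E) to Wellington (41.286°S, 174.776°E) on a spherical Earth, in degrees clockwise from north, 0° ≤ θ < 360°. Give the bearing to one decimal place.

Δλ = 174.776 − 179.194 = -4.418°.
θ = atan2( sin Δλ · cos φ₂ , cos φ₁ · sin φ₂ − sin φ₁ · cos φ₂ · cos Δλ )
  = atan2(-0.05788, -0.54148) = -173.898° → normalised to [0°, 360°): 186.102°.

186.1°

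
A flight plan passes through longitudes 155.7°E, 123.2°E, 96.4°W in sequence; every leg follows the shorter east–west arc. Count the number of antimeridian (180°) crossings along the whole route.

Leg 1: +155.7° → +123.2°, shortest Δλ = -32.5° (west) — does not cross 180°.
Leg 2: +123.2° → -96.4°, shortest Δλ = 140.4° (east) — crosses 180°.
Total crossings: 1.

1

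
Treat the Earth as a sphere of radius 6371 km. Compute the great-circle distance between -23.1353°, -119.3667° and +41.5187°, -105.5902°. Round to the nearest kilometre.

7328 km

Δλ = -105.5902 − -119.3667 = 13.7765°.
Δφ = 41.5187 − -23.1353 = 64.6540°.
a = sin²(Δφ/2) + cos φ₁ · cos φ₂ · sin²(Δλ/2) = 0.295862.
c = 2·atan2(√a, √(1−a)) = 1.15023 rad → d = 6371·c ≈ 7328.13 km.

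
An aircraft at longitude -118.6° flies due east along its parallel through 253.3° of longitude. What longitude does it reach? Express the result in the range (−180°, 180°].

Start at -118.6°; shift +253.3° → +134.7°.
+134.7° already lies in (−180°, 180°].

+134.7°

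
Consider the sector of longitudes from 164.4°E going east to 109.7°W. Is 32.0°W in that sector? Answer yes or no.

No

Band width going east from +164.4° to -109.7°: ((-109.7 − 164.4) mod 360) = 85.9°.
Offset of -32.0° east of the west edge: ((-32.0 − 164.4) mod 360) = 163.6°.
163.6° > 85.9° ⇒ outside.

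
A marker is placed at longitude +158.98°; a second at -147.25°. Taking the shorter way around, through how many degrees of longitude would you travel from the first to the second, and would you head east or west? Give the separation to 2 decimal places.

53.77° east

Raw difference: -147.25 − 158.98 = -306.23°.
Normalise into (−180°, 180°]: -306.23° + 360° = 53.77°.
Positive ⇒ the second point lies to the east; separation 53.77°.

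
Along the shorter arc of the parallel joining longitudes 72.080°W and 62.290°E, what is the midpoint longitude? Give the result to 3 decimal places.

Signed shortest Δλ from -72.080° to +62.290° is +134.370°.
Midpoint longitude = -72.080° + (+134.370°)/2 = -72.080° + 67.185° = -4.895°.

4.895°W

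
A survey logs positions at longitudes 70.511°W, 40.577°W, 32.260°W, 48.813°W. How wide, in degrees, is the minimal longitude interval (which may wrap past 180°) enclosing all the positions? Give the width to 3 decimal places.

Sort the longitudes: -70.511°, -48.813°, -40.577°, -32.260°.
Eastward gaps between consecutive values (wrapping around): 21.698°, 8.236°, 8.317°, 321.749°.
Largest gap = 321.749° ⇒ minimal covering band is its complement: 360° − 321.749° = 38.251°.
Band runs from -70.511° eastward to -32.260°.

38.251°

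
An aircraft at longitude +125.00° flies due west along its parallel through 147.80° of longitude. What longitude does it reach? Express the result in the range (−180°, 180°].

-22.80°

Start at +125.00°; shift −147.80° → -22.80°.
-22.80° already lies in (−180°, 180°].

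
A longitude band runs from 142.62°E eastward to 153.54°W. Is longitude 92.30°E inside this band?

Band width going east from +142.62° to -153.54°: ((-153.54 − 142.62) mod 360) = 63.84°.
Offset of +92.30° east of the west edge: ((92.30 − 142.62) mod 360) = 309.68°.
309.68° > 63.84° ⇒ outside.

No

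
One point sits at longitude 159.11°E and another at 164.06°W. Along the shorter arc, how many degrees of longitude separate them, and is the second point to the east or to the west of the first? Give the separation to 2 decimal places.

Raw difference: -164.06 − 159.11 = -323.17°.
Normalise into (−180°, 180°]: -323.17° + 360° = 36.83°.
Positive ⇒ the second point lies to the east; separation 36.83°.

36.83° east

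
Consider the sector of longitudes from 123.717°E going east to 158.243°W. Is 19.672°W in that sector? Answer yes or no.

Band width going east from +123.717° to -158.243°: ((-158.243 − 123.717) mod 360) = 78.040°.
Offset of -19.672° east of the west edge: ((-19.672 − 123.717) mod 360) = 216.611°.
216.611° > 78.040° ⇒ outside.

No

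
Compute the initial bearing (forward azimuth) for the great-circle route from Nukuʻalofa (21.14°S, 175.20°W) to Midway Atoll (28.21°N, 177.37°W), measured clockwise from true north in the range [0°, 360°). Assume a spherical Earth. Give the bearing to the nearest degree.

357°

Δλ = -177.37 − -175.20 = -2.17°.
θ = atan2( sin Δλ · cos φ₂ , cos φ₁ · sin φ₂ − sin φ₁ · cos φ₂ · cos Δλ )
  = atan2(-0.03337, 0.75848) = -2.519° → normalised to [0°, 360°): 357.481°.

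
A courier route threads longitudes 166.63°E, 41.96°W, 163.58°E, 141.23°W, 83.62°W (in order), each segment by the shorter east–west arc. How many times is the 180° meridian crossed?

3

Leg 1: +166.63° → -41.96°, shortest Δλ = 151.41° (east) — crosses 180°.
Leg 2: -41.96° → +163.58°, shortest Δλ = -154.46° (west) — crosses 180°.
Leg 3: +163.58° → -141.23°, shortest Δλ = 55.19° (east) — crosses 180°.
Leg 4: -141.23° → -83.62°, shortest Δλ = 57.61° (east) — does not cross 180°.
Total crossings: 3.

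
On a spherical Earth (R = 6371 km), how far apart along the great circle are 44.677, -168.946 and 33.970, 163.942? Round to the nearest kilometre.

Δλ = 163.942 − -168.946 = 332.888°; wrapped into (−180°, 180°]: -27.112°.
Δφ = 33.970 − 44.677 = -10.707°.
a = sin²(Δφ/2) + cos φ₁ · cos φ₂ · sin²(Δλ/2) = 0.041105.
c = 2·atan2(√a, √(1−a)) = 0.40832 rad → d = 6371·c ≈ 2601.39 km.

2601 km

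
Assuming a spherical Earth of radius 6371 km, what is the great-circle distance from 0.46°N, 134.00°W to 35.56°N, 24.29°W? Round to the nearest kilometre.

11747 km

Δλ = -24.29 − -134.00 = 109.71°.
Δφ = 35.56 − 0.46 = 35.10°.
a = sin²(Δφ/2) + cos φ₁ · cos φ₂ · sin²(Δλ/2) = 0.634843.
c = 2·atan2(√a, √(1−a)) = 1.84386 rad → d = 6371·c ≈ 11747.25 km.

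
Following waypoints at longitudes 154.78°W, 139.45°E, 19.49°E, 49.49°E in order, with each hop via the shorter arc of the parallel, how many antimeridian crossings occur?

1

Leg 1: -154.78° → +139.45°, shortest Δλ = -65.77° (west) — crosses 180°.
Leg 2: +139.45° → +19.49°, shortest Δλ = -119.96° (west) — does not cross 180°.
Leg 3: +19.49° → +49.49°, shortest Δλ = 30.0° (east) — does not cross 180°.
Total crossings: 1.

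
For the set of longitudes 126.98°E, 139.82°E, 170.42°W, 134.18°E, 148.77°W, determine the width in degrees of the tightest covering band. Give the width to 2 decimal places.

84.25°

Sort the longitudes: -170.42°, -148.77°, +126.98°, +134.18°, +139.82°.
Eastward gaps between consecutive values (wrapping around): 21.65°, 275.75°, 7.20°, 5.64°, 49.76°.
Largest gap = 275.75° ⇒ minimal covering band is its complement: 360° − 275.75° = 84.25°.
Band runs from +126.98° eastward to -148.77°, crossing the antimeridian.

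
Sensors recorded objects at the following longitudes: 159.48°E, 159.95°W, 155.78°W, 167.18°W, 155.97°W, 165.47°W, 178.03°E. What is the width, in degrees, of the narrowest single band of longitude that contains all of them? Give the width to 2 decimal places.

Sort the longitudes: -167.18°, -165.47°, -159.95°, -155.97°, -155.78°, +159.48°, +178.03°.
Eastward gaps between consecutive values (wrapping around): 1.71°, 5.52°, 3.98°, 0.19°, 315.26°, 18.55°, 14.79°.
Largest gap = 315.26° ⇒ minimal covering band is its complement: 360° − 315.26° = 44.74°.
Band runs from +159.48° eastward to -155.78°, crossing the antimeridian.

44.74°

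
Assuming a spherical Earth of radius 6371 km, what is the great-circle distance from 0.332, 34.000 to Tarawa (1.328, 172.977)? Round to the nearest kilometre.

Δλ = 172.977 − 34.000 = 138.977°.
Δφ = 1.328 − 0.332 = 0.996°.
a = sin²(Δφ/2) + cos φ₁ · cos φ₂ · sin²(Δλ/2) = 0.877048.
c = 2·atan2(√a, √(1−a)) = 2.42507 rad → d = 6371·c ≈ 15450.14 km.

15450 km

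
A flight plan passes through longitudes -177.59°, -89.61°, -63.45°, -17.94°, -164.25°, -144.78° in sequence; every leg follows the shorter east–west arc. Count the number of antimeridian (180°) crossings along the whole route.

Leg 1: -177.59° → -89.61°, shortest Δλ = 87.98° (east) — does not cross 180°.
Leg 2: -89.61° → -63.45°, shortest Δλ = 26.16° (east) — does not cross 180°.
Leg 3: -63.45° → -17.94°, shortest Δλ = 45.51° (east) — does not cross 180°.
Leg 4: -17.94° → -164.25°, shortest Δλ = -146.31° (west) — does not cross 180°.
Leg 5: -164.25° → -144.78°, shortest Δλ = 19.47° (east) — does not cross 180°.
Total crossings: 0.

0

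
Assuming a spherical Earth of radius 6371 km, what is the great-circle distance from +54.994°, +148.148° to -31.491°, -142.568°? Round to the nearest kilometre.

11649 km

Δλ = -142.568 − 148.148 = -290.716°; wrapped into (−180°, 180°]: 69.284°.
Δφ = -31.491 − 54.994 = -86.485°.
a = sin²(Δφ/2) + cos φ₁ · cos φ₂ · sin²(Δλ/2) = 0.627413.
c = 2·atan2(√a, √(1−a)) = 1.82846 rad → d = 6371·c ≈ 11649.14 km.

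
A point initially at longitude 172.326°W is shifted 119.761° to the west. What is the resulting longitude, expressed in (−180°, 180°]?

67.913°E

Start at -172.326°; shift −119.761° → -292.087°.
-292.087° lies outside (−180°, 180°]; add 360° → +67.913°.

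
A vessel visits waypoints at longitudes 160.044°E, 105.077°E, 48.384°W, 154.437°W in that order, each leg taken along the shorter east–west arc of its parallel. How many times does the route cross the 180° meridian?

Leg 1: +160.044° → +105.077°, shortest Δλ = -54.967° (west) — does not cross 180°.
Leg 2: +105.077° → -48.384°, shortest Δλ = -153.461° (west) — does not cross 180°.
Leg 3: -48.384° → -154.437°, shortest Δλ = -106.053° (west) — does not cross 180°.
Total crossings: 0.

0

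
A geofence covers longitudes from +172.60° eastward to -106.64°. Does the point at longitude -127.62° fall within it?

Band width going east from +172.60° to -106.64°: ((-106.64 − 172.60) mod 360) = 80.76°.
Offset of -127.62° east of the west edge: ((-127.62 − 172.60) mod 360) = 59.78°.
59.78° ≤ 80.76° ⇒ inside.

Yes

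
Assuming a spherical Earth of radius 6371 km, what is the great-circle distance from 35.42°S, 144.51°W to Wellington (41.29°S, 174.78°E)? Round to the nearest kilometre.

Δλ = 174.78 − -144.51 = 319.29°; wrapped into (−180°, 180°]: -40.71°.
Δφ = -41.29 − -35.42 = -5.87°.
a = sin²(Δφ/2) + cos φ₁ · cos φ₂ · sin²(Δλ/2) = 0.076706.
c = 2·atan2(√a, √(1−a)) = 0.56125 rad → d = 6371·c ≈ 3575.75 km.

3576 km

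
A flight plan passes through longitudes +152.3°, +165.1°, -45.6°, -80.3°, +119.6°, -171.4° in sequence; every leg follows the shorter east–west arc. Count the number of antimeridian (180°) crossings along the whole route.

Leg 1: +152.3° → +165.1°, shortest Δλ = 12.8° (east) — does not cross 180°.
Leg 2: +165.1° → -45.6°, shortest Δλ = 149.3° (east) — crosses 180°.
Leg 3: -45.6° → -80.3°, shortest Δλ = -34.7° (west) — does not cross 180°.
Leg 4: -80.3° → +119.6°, shortest Δλ = -160.1° (west) — crosses 180°.
Leg 5: +119.6° → -171.4°, shortest Δλ = 69.0° (east) — crosses 180°.
Total crossings: 3.

3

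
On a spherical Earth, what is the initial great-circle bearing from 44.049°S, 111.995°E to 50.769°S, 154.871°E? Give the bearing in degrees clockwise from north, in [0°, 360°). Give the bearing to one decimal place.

118.6°

Δλ = 154.871 − 111.995 = 42.876°.
θ = atan2( sin Δλ · cos φ₂ , cos φ₁ · sin φ₂ − sin φ₁ · cos φ₂ · cos Δλ )
  = atan2(0.43033, -0.23450) = 118.587° → normalised to [0°, 360°): 118.587°.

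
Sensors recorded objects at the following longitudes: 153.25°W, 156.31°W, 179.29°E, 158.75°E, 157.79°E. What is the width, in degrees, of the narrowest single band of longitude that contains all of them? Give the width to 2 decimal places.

Sort the longitudes: -156.31°, -153.25°, +157.79°, +158.75°, +179.29°.
Eastward gaps between consecutive values (wrapping around): 3.06°, 311.04°, 0.96°, 20.54°, 24.40°.
Largest gap = 311.04° ⇒ minimal covering band is its complement: 360° − 311.04° = 48.96°.
Band runs from +157.79° eastward to -153.25°, crossing the antimeridian.

48.96°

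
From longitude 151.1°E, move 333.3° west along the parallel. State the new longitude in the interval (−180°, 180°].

177.8°E

Start at +151.1°; shift −333.3° → -182.2°.
-182.2° lies outside (−180°, 180°]; add 360° → +177.8°.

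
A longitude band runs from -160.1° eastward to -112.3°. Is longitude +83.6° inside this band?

No

Band width going east from -160.1° to -112.3°: ((-112.3 − -160.1) mod 360) = 47.8°.
Offset of +83.6° east of the west edge: ((83.6 − -160.1) mod 360) = 243.7°.
243.7° > 47.8° ⇒ outside.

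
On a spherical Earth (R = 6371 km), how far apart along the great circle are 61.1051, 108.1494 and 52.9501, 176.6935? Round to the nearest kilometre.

Δλ = 176.6935 − 108.1494 = 68.5441°.
Δφ = 52.9501 − 61.1051 = -8.1550°.
a = sin²(Δφ/2) + cos φ₁ · cos φ₂ · sin²(Δλ/2) = 0.097377.
c = 2·atan2(√a, √(1−a)) = 0.63471 rad → d = 6371·c ≈ 4043.72 km.

4044 km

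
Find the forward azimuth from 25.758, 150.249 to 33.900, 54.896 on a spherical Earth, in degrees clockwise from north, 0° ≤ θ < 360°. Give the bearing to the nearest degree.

303°

Δλ = 54.896 − 150.249 = -95.353°.
θ = atan2( sin Δλ · cos φ₂ , cos φ₁ · sin φ₂ − sin φ₁ · cos φ₂ · cos Δλ )
  = atan2(-0.82639, 0.53598) = -57.034° → normalised to [0°, 360°): 302.966°.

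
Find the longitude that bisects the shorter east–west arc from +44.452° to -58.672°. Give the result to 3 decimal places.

Signed shortest Δλ from +44.452° to -58.672° is -103.124°.
Midpoint longitude = +44.452° + (-103.124°)/2 = +44.452° − 51.562° = -7.110°.

-7.110°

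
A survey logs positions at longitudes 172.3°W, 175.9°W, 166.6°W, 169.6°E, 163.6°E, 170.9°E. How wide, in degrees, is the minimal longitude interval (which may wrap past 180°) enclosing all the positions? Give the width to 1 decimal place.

29.8°

Sort the longitudes: -175.9°, -172.3°, -166.6°, +163.6°, +169.6°, +170.9°.
Eastward gaps between consecutive values (wrapping around): 3.6°, 5.7°, 330.2°, 6.0°, 1.3°, 13.2°.
Largest gap = 330.2° ⇒ minimal covering band is its complement: 360° − 330.2° = 29.8°.
Band runs from +163.6° eastward to -166.6°, crossing the antimeridian.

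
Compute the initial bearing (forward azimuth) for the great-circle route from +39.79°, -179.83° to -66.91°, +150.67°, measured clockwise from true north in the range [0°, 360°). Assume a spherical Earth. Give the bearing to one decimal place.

Δλ = 150.67 − -179.83 = 330.50°; wrapped into (−180°, 180°]: -29.50°.
θ = atan2( sin Δλ · cos φ₂ , cos φ₁ · sin φ₂ − sin φ₁ · cos φ₂ · cos Δλ )
  = atan2(-0.19312, -0.92528) = -168.211° → normalised to [0°, 360°): 191.789°.

191.8°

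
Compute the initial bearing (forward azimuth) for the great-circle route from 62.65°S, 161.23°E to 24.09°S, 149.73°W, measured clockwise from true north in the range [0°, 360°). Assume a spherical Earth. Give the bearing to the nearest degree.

63°

Δλ = -149.73 − 161.23 = -310.96°; wrapped into (−180°, 180°]: 49.04°.
θ = atan2( sin Δλ · cos φ₂ , cos φ₁ · sin φ₂ − sin φ₁ · cos φ₂ · cos Δλ )
  = atan2(0.68940, 0.34402) = 63.480° → normalised to [0°, 360°): 63.480°.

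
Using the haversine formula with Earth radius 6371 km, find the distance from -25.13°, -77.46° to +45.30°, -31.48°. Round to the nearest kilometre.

Δλ = -31.48 − -77.46 = 45.98°.
Δφ = 45.30 − -25.13 = 70.43°.
a = sin²(Δφ/2) + cos φ₁ · cos φ₂ · sin²(Δλ/2) = 0.429664.
c = 2·atan2(√a, √(1−a)) = 1.42966 rad → d = 6371·c ≈ 9108.34 km.

9108 km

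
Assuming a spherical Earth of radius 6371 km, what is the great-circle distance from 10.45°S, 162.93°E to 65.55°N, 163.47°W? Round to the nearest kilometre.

Δλ = -163.47 − 162.93 = -326.40°; wrapped into (−180°, 180°]: 33.60°.
Δφ = 65.55 − -10.45 = 76.00°.
a = sin²(Δφ/2) + cos φ₁ · cos φ₂ · sin²(Δλ/2) = 0.413042.
c = 2·atan2(√a, √(1−a)) = 1.39599 rad → d = 6371·c ≈ 8893.87 km.

8894 km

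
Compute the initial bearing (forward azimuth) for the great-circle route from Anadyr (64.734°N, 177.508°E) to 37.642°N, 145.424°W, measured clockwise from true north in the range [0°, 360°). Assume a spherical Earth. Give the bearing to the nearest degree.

123°

Δλ = -145.424 − 177.508 = -322.932°; wrapped into (−180°, 180°]: 37.068°.
θ = atan2( sin Δλ · cos φ₂ , cos φ₁ · sin φ₂ − sin φ₁ · cos φ₂ · cos Δλ )
  = atan2(0.47729, -0.31071) = 123.064° → normalised to [0°, 360°): 123.064°.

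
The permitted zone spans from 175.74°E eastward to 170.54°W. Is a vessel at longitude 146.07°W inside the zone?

No

Band width going east from +175.74° to -170.54°: ((-170.54 − 175.74) mod 360) = 13.72°.
Offset of -146.07° east of the west edge: ((-146.07 − 175.74) mod 360) = 38.19°.
38.19° > 13.72° ⇒ outside.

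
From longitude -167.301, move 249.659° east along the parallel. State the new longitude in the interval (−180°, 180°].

Start at -167.301°; shift +249.659° → +82.358°.
+82.358° already lies in (−180°, 180°].

+82.358°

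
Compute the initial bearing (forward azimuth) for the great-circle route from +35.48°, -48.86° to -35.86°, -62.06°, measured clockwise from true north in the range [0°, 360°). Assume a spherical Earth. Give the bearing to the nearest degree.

Δλ = -62.06 − -48.86 = -13.20°.
θ = atan2( sin Δλ · cos φ₂ , cos φ₁ · sin φ₂ − sin φ₁ · cos φ₂ · cos Δλ )
  = atan2(-0.18507, -0.93501) = -168.804° → normalised to [0°, 360°): 191.196°.

191°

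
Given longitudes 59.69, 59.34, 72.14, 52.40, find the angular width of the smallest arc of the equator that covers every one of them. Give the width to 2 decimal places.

19.74°

Sort the longitudes: +52.40°, +59.34°, +59.69°, +72.14°.
Eastward gaps between consecutive values (wrapping around): 6.94°, 0.35°, 12.45°, 340.26°.
Largest gap = 340.26° ⇒ minimal covering band is its complement: 360° − 340.26° = 19.74°.
Band runs from +52.40° eastward to +72.14°.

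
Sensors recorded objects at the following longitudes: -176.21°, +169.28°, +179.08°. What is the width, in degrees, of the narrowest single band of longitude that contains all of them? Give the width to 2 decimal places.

14.51°

Sort the longitudes: -176.21°, +169.28°, +179.08°.
Eastward gaps between consecutive values (wrapping around): 345.49°, 9.80°, 4.71°.
Largest gap = 345.49° ⇒ minimal covering band is its complement: 360° − 345.49° = 14.51°.
Band runs from +169.28° eastward to -176.21°, crossing the antimeridian.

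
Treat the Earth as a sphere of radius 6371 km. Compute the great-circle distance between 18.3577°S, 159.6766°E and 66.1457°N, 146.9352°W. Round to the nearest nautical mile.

Δλ = -146.9352 − 159.6766 = -306.6118°; wrapped into (−180°, 180°]: 53.3882°.
Δφ = 66.1457 − -18.3577 = 84.5034°.
a = sin²(Δφ/2) + cos φ₁ · cos φ₂ · sin²(Δλ/2) = 0.529566.
c = 2·atan2(√a, √(1−a)) = 1.62996 rad → d = 6371·c ≈ 10384.49 km ≈ 5607.18 nmi.

5607 nmi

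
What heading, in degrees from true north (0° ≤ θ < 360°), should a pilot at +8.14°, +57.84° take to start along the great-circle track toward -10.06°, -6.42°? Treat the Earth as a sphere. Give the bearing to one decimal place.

Δλ = -6.42 − 57.84 = -64.26°.
θ = atan2( sin Δλ · cos φ₂ , cos φ₁ · sin φ₂ − sin φ₁ · cos φ₂ · cos Δλ )
  = atan2(-0.88692, -0.23347) = -104.747° → normalised to [0°, 360°): 255.253°.

255.3°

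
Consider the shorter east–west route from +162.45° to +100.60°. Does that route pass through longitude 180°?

No

Signed shortest Δλ = ((100.60 − 162.45 + 180) mod 360) − 180 = -61.85°.
Going west by 61.85° from +162.45° reaches +100.60° without touching 180°.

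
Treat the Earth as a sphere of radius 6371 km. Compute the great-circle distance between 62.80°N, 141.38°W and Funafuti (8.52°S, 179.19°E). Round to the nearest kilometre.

8611 km

Δλ = 179.19 − -141.38 = 320.57°; wrapped into (−180°, 180°]: -39.43°.
Δφ = -8.52 − 62.80 = -71.32°.
a = sin²(Δφ/2) + cos φ₁ · cos φ₂ · sin²(Δλ/2) = 0.391302.
c = 2·atan2(√a, √(1−a)) = 1.35165 rad → d = 6371·c ≈ 8611.37 km.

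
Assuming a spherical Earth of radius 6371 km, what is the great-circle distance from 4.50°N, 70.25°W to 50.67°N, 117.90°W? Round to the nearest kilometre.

Δλ = -117.90 − -70.25 = -47.65°.
Δφ = 50.67 − 4.50 = 46.17°.
a = sin²(Δφ/2) + cos φ₁ · cos φ₂ · sin²(Δλ/2) = 0.256836.
c = 2·atan2(√a, √(1−a)) = 1.06291 rad → d = 6371·c ≈ 6771.83 km.

6772 km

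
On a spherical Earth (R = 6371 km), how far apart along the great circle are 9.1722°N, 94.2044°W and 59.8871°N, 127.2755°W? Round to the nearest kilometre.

6275 km

Δλ = -127.2755 − -94.2044 = -33.0711°.
Δφ = 59.8871 − 9.1722 = 50.7149°.
a = sin²(Δφ/2) + cos φ₁ · cos φ₂ · sin²(Δλ/2) = 0.223530.
c = 2·atan2(√a, √(1−a)) = 0.98491 rad → d = 6371·c ≈ 6274.85 km.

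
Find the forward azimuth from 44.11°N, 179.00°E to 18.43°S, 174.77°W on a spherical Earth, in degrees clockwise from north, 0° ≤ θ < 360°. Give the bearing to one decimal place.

Δλ = -174.77 − 179.00 = -353.77°; wrapped into (−180°, 180°]: 6.23°.
θ = atan2( sin Δλ · cos φ₂ , cos φ₁ · sin φ₂ − sin φ₁ · cos φ₂ · cos Δλ )
  = atan2(0.10295, -0.88343) = 173.353° → normalised to [0°, 360°): 173.353°.

173.4°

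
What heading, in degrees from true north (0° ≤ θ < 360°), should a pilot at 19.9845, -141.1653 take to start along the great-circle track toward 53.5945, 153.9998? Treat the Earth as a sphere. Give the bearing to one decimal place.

Δλ = 153.9998 − -141.1653 = 295.1651°; wrapped into (−180°, 180°]: -64.8349°.
θ = atan2( sin Δλ · cos φ₂ , cos φ₁ · sin φ₂ − sin φ₁ · cos φ₂ · cos Δλ )
  = atan2(-0.53717, 0.67012) = -38.715° → normalised to [0°, 360°): 321.285°.

321.3°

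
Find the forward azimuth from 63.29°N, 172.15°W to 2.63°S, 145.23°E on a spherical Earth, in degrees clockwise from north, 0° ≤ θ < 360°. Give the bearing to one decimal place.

225.0°

Δλ = 145.23 − -172.15 = 317.38°; wrapped into (−180°, 180°]: -42.62°.
θ = atan2( sin Δλ · cos φ₂ , cos φ₁ · sin φ₂ − sin φ₁ · cos φ₂ · cos Δλ )
  = atan2(-0.67642, -0.67727) = -135.036° → normalised to [0°, 360°): 224.964°.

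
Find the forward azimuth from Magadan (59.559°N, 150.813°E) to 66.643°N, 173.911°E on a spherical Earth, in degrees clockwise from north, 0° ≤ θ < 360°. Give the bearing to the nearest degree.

Δλ = 173.911 − 150.813 = 23.098°.
θ = atan2( sin Δλ · cos φ₂ , cos φ₁ · sin φ₂ − sin φ₁ · cos φ₂ · cos Δλ )
  = atan2(0.15553, 0.15073) = 45.899° → normalised to [0°, 360°): 45.899°.

46°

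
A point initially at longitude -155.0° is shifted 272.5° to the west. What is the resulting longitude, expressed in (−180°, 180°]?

Start at -155.0°; shift −272.5° → -427.5°.
-427.5° lies outside (−180°, 180°]; add 360° → -67.5°.

-67.5°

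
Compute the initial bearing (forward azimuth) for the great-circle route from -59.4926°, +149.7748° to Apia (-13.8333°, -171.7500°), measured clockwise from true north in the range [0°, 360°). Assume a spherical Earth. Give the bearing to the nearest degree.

49°

Δλ = -171.7500 − 149.7748 = -321.5248°; wrapped into (−180°, 180°]: 38.4752°.
θ = atan2( sin Δλ · cos φ₂ , cos φ₁ · sin φ₂ − sin φ₁ · cos φ₂ · cos Δλ )
  = atan2(0.60413, 0.53356) = 48.550° → normalised to [0°, 360°): 48.550°.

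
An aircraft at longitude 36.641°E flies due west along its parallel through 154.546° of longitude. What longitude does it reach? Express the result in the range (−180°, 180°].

Start at +36.641°; shift −154.546° → -117.905°.
-117.905° already lies in (−180°, 180°].

117.905°W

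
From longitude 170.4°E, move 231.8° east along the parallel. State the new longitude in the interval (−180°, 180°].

42.2°E

Start at +170.4°; shift +231.8° → +402.2°.
+402.2° lies outside (−180°, 180°]; subtract 360° → +42.2°.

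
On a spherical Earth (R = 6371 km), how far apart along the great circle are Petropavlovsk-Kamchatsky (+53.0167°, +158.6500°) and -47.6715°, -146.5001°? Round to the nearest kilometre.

12336 km

Δλ = -146.5001 − 158.6500 = -305.1501°; wrapped into (−180°, 180°]: 54.8499°.
Δφ = -47.6715 − 53.0167 = -100.6882°.
a = sin²(Δφ/2) + cos φ₁ · cos φ₂ · sin²(Δλ/2) = 0.678669.
c = 2·atan2(√a, √(1−a)) = 1.93621 rad → d = 6371·c ≈ 12335.60 km.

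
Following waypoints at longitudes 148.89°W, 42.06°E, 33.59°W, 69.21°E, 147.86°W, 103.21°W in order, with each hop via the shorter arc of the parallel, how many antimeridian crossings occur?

2

Leg 1: -148.89° → +42.06°, shortest Δλ = -169.05° (west) — crosses 180°.
Leg 2: +42.06° → -33.59°, shortest Δλ = -75.65° (west) — does not cross 180°.
Leg 3: -33.59° → +69.21°, shortest Δλ = 102.8° (east) — does not cross 180°.
Leg 4: +69.21° → -147.86°, shortest Δλ = 142.93° (east) — crosses 180°.
Leg 5: -147.86° → -103.21°, shortest Δλ = 44.65° (east) — does not cross 180°.
Total crossings: 2.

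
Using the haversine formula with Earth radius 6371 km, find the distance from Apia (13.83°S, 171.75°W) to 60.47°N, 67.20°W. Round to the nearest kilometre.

Δλ = -67.20 − -171.75 = 104.55°.
Δφ = 60.47 − -13.83 = 74.30°.
a = sin²(Δφ/2) + cos φ₁ · cos φ₂ · sin²(Δλ/2) = 0.664112.
c = 2·atan2(√a, √(1−a)) = 1.90522 rad → d = 6371·c ≈ 12138.15 km.

12138 km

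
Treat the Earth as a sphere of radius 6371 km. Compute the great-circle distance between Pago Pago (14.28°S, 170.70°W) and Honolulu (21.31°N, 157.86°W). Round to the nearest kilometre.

4198 km

Δλ = -157.86 − -170.70 = 12.84°.
Δφ = 21.31 − -14.28 = 35.59°.
a = sin²(Δφ/2) + cos φ₁ · cos φ₂ · sin²(Δλ/2) = 0.104687.
c = 2·atan2(√a, √(1−a)) = 0.65897 rad → d = 6371·c ≈ 4198.27 km.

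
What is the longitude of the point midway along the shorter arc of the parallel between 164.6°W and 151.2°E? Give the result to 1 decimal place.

Signed shortest Δλ from -164.6° to +151.2° is -44.2°.
Midpoint longitude = -164.6° + (-44.2°)/2 = -164.6° − 22.1° = -186.7°.
Normalise into (−180°, 180°]: +173.3°.
(The naïve average (-164.6 + +151.2)/2 = -6.7° is on the wrong side of the globe.)

173.3°E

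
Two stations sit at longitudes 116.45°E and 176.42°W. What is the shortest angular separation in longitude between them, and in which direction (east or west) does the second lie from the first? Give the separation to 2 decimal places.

Raw difference: -176.42 − 116.45 = -292.87°.
Normalise into (−180°, 180°]: -292.87° + 360° = 67.13°.
Positive ⇒ the second point lies to the east; separation 67.13°.

67.13° east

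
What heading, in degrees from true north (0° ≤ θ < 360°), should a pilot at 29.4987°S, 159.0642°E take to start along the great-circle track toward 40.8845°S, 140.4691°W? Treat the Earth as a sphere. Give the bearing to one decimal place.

120.4°

Δλ = -140.4691 − 159.0642 = -299.5333°; wrapped into (−180°, 180°]: 60.4667°.
θ = atan2( sin Δλ · cos φ₂ , cos φ₁ · sin φ₂ − sin φ₁ · cos φ₂ · cos Δλ )
  = atan2(0.65780, -0.38618) = 120.416° → normalised to [0°, 360°): 120.416°.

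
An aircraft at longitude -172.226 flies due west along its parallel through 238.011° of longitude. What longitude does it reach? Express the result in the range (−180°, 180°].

-50.237°

Start at -172.226°; shift −238.011° → -410.237°.
-410.237° lies outside (−180°, 180°]; add 360° → -50.237°.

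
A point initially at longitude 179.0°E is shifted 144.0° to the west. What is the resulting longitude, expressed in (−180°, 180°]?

35.0°E

Start at +179.0°; shift −144.0° → +35.0°.
+35.0° already lies in (−180°, 180°].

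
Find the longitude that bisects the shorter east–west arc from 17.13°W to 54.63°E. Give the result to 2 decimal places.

Signed shortest Δλ from -17.13° to +54.63° is +71.76°.
Midpoint longitude = -17.13° + (+71.76°)/2 = -17.13° + 35.88° = +18.75°.

18.75°E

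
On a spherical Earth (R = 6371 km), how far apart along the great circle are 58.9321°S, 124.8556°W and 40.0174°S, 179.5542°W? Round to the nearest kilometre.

4316 km

Δλ = -179.5542 − -124.8556 = -54.6986°.
Δφ = -40.0174 − -58.9321 = 18.9147°.
a = sin²(Δφ/2) + cos φ₁ · cos φ₂ · sin²(Δλ/2) = 0.110414.
c = 2·atan2(√a, √(1−a)) = 0.67745 rad → d = 6371·c ≈ 4316.06 km.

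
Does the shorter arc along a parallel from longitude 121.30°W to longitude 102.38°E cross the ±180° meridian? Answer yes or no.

Naïve |102.38 − -121.30| = 223.68° > 180°, so the shorter arc goes the other way round — across 180°.
Signed shortest Δλ = ((102.38 − -121.30 + 180) mod 360) − 180 = -136.32°.
Going west by 136.32° from -121.30° passes through 180° before reaching +102.38°.

Yes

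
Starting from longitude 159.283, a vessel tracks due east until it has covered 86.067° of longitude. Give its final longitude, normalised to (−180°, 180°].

-114.650°

Start at +159.283°; shift +86.067° → +245.350°.
+245.350° lies outside (−180°, 180°]; subtract 360° → -114.650°.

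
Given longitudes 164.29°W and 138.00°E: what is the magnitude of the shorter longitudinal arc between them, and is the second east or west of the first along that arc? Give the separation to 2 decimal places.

Raw difference: 138.00 − -164.29 = 302.29°.
Normalise into (−180°, 180°]: 302.29° − 360° = -57.71°.
Negative ⇒ the second point lies to the west; separation 57.71°.

57.71° west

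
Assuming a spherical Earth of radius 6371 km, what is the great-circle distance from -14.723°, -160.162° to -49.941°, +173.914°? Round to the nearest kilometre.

Δλ = 173.914 − -160.162 = 334.076°; wrapped into (−180°, 180°]: -25.924°.
Δφ = -49.941 − -14.723 = -35.218°.
a = sin²(Δφ/2) + cos φ₁ · cos φ₂ · sin²(Δλ/2) = 0.122835.
c = 2·atan2(√a, √(1−a)) = 0.71616 rad → d = 6371·c ≈ 4562.68 km.

4563 km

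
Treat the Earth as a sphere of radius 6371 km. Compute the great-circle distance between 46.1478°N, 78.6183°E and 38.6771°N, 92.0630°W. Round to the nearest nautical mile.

Δλ = -92.0630 − 78.6183 = -170.6813°.
Δφ = 38.6771 − 46.1478 = -7.4707°.
a = sin²(Δφ/2) + cos φ₁ · cos φ₂ · sin²(Δλ/2) = 0.541531.
c = 2·atan2(√a, √(1−a)) = 1.65395 rad → d = 6371·c ≈ 10537.34 km ≈ 5689.71 nmi.

5690 nmi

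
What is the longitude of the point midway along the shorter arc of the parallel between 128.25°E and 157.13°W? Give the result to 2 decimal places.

165.56°E

Signed shortest Δλ from +128.25° to -157.13° is +74.62°.
Midpoint longitude = +128.25° + (+74.62°)/2 = +128.25° + 37.31° = +165.56°.
(The naïve average (+128.25 + -157.13)/2 = -14.44° is on the wrong side of the globe.)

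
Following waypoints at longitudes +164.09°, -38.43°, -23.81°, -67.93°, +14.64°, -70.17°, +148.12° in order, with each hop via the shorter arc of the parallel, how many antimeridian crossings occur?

Leg 1: +164.09° → -38.43°, shortest Δλ = 157.48° (east) — crosses 180°.
Leg 2: -38.43° → -23.81°, shortest Δλ = 14.62° (east) — does not cross 180°.
Leg 3: -23.81° → -67.93°, shortest Δλ = -44.12° (west) — does not cross 180°.
Leg 4: -67.93° → +14.64°, shortest Δλ = 82.57° (east) — does not cross 180°.
Leg 5: +14.64° → -70.17°, shortest Δλ = -84.81° (west) — does not cross 180°.
Leg 6: -70.17° → +148.12°, shortest Δλ = -141.71° (west) — crosses 180°.
Total crossings: 2.

2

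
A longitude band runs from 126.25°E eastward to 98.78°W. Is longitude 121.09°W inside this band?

Band width going east from +126.25° to -98.78°: ((-98.78 − 126.25) mod 360) = 134.97°.
Offset of -121.09° east of the west edge: ((-121.09 − 126.25) mod 360) = 112.66°.
112.66° ≤ 134.97° ⇒ inside.

Yes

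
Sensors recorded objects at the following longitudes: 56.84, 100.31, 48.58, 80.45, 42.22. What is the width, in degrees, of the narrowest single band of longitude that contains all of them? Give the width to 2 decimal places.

Sort the longitudes: +42.22°, +48.58°, +56.84°, +80.45°, +100.31°.
Eastward gaps between consecutive values (wrapping around): 6.36°, 8.26°, 23.61°, 19.86°, 301.91°.
Largest gap = 301.91° ⇒ minimal covering band is its complement: 360° − 301.91° = 58.09°.
Band runs from +42.22° eastward to +100.31°.

58.09°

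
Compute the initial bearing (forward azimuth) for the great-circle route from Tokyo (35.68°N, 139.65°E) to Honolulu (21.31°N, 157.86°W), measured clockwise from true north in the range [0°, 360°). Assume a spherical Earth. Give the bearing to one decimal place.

86.9°

Δλ = -157.86 − 139.65 = -297.51°; wrapped into (−180°, 180°]: 62.49°.
θ = atan2( sin Δλ · cos φ₂ , cos φ₁ · sin φ₂ − sin φ₁ · cos φ₂ · cos Δλ )
  = atan2(0.82629, 0.04421) = 86.938° → normalised to [0°, 360°): 86.938°.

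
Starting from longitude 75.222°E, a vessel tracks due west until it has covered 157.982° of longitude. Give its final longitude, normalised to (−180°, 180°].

82.760°W

Start at +75.222°; shift −157.982° → -82.760°.
-82.760° already lies in (−180°, 180°].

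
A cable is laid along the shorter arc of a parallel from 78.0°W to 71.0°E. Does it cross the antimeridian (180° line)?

Signed shortest Δλ = ((71.0 − -78.0 + 180) mod 360) − 180 = 149.0°.
Going east by 149.0° from -78.0° reaches +71.0° without touching 180°.

No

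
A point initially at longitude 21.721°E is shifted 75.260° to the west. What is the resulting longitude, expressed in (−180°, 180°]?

Start at +21.721°; shift −75.260° → -53.539°.
-53.539° already lies in (−180°, 180°].

53.539°W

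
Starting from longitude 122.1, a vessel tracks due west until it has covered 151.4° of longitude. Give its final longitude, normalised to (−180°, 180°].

Start at +122.1°; shift −151.4° → -29.3°.
-29.3° already lies in (−180°, 180°].

-29.3°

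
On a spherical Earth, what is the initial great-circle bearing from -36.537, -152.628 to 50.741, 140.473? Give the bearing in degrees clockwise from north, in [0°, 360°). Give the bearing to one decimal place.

322.9°

Δλ = 140.473 − -152.628 = 293.101°; wrapped into (−180°, 180°]: -66.899°.
θ = atan2( sin Δλ · cos φ₂ , cos φ₁ · sin φ₂ − sin φ₁ · cos φ₂ · cos Δλ )
  = atan2(-0.58208, 0.76994) = -37.090° → normalised to [0°, 360°): 322.910°.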